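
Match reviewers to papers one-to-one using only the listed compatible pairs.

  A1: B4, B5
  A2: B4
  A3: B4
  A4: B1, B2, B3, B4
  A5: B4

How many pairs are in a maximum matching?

3

Unit-capacity flow: source→left, listed edges, right→sink; max matching = max flow.
Augmenting path A1→B4 (+1); matched 1.
Augmenting path A4→B1 (+1); matched 2.
Augmenting path A2→B4→A1→B5 (+1); matched 3.
No augmenting path remains; maximum matching = 3.
König certificate: {A1, A4, B4} is a vertex cover of size 3 (every listed pair touches it), so no matching can be larger.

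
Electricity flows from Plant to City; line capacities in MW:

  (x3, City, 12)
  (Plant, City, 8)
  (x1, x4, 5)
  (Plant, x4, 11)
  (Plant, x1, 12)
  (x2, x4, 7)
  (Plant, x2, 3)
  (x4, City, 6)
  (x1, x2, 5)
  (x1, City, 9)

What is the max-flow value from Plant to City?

Augment Plant→City: bottleneck 8, flow now 8.
Augment Plant→x1→City: bottleneck 9, flow now 17.
Augment Plant→x4→City: bottleneck 6, flow now 23.
No augmenting path remains; maximum flow = 23.
In the residual graph, reachable from Plant: {Plant, x1, x2, x4}.
Min-cut edges: Plant→City (8), x1→City (9), x4→City (6); capacity 8 + 9 + 6 = 23.
This cut is saturated, so no flow can exceed 23.

23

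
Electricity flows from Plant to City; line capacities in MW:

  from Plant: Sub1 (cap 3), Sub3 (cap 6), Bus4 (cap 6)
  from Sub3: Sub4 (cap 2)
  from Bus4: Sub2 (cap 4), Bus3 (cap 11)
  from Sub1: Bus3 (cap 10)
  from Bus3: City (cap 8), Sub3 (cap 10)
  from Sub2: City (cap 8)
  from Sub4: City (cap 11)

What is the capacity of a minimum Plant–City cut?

Augment Plant→Sub3→Sub4→City: bottleneck 2, flow now 2.
Augment Plant→Bus4→Bus3→City: bottleneck 6, flow now 8.
Augment Plant→Sub1→Bus3→City: bottleneck 2, flow now 10.
Augment Plant→Sub1→Bus3→Bus4→Sub2→City: bottleneck 1, flow now 11. (uses reverse residual edge)
No augmenting path remains; maximum flow = 11.
By max-flow min-cut, the minimum cut capacity equals the max flow.
In the residual graph, reachable from Plant: {Plant, Sub3}.
Min-cut edges: Plant→Bus4 (6), Plant→Sub1 (3), Sub3→Sub4 (2); capacity 6 + 3 + 2 = 11.

11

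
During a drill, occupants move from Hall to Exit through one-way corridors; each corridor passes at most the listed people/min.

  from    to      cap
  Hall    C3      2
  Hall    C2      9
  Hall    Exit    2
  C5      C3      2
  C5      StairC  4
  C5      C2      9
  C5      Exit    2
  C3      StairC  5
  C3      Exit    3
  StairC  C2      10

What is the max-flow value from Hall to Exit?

4

Augment Hall→Exit: bottleneck 2, flow now 2.
Augment Hall→C3→Exit: bottleneck 2, flow now 4.
No augmenting path remains; maximum flow = 4.
In the residual graph, reachable from Hall: {Hall, C2}.
Min-cut edges: Hall→C3 (2), Hall→Exit (2); capacity 2 + 2 = 4.
This cut is saturated, so no flow can exceed 4.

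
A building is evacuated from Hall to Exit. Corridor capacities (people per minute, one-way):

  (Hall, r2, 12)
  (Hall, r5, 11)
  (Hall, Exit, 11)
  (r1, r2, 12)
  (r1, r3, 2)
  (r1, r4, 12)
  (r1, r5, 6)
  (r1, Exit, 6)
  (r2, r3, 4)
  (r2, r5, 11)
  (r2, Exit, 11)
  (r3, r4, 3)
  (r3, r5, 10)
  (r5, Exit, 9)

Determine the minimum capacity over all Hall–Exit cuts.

Augment Hall→Exit: bottleneck 11, flow now 11.
Augment Hall→r2→Exit: bottleneck 11, flow now 22.
Augment Hall→r5→Exit: bottleneck 9, flow now 31.
No augmenting path remains; maximum flow = 31.
By max-flow min-cut, the minimum cut capacity equals the max flow.
In the residual graph, reachable from Hall: {Hall, r2, r3, r4, r5}.
Min-cut edges: Hall→Exit (11), r2→Exit (11), r5→Exit (9); capacity 11 + 11 + 9 = 31.

31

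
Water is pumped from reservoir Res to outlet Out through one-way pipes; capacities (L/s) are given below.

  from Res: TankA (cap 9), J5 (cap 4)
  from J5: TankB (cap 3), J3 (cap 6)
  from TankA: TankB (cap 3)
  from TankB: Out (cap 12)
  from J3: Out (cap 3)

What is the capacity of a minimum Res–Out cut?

Augment Res→J5→TankB→Out: bottleneck 3, flow now 3.
Augment Res→J5→J3→Out: bottleneck 1, flow now 4.
Augment Res→TankA→TankB→Out: bottleneck 3, flow now 7.
No augmenting path remains; maximum flow = 7.
By max-flow min-cut, the minimum cut capacity equals the max flow.
In the residual graph, reachable from Res: {Res, TankA}.
Min-cut edges: Res→J5 (4), TankA→TankB (3); capacity 4 + 3 = 7.

7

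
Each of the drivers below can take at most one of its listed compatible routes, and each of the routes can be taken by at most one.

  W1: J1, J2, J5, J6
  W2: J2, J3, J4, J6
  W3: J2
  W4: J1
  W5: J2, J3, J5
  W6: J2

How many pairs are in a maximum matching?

5

Unit-capacity flow: source→left, listed edges, right→sink; max matching = max flow.
Augmenting path W1→J1 (+1); matched 1.
Augmenting path W2→J2 (+1); matched 2.
Augmenting path W5→J3 (+1); matched 3.
Augmenting path W3→J2→W2→J4 (+1); matched 4.
Augmenting path W4→J1→W1→J5 (+1); matched 5.
No augmenting path remains; maximum matching = 5.
König certificate: {W1, W2, W4, W5, J2} is a vertex cover of size 5 (every listed pair touches it), so no matching can be larger.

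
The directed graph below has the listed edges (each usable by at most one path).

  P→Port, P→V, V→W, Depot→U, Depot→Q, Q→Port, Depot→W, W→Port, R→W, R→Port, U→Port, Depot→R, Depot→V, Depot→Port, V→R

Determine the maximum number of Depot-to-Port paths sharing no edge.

Assign every edge capacity 1; by Menger, the answer equals the max flow.
Path Depot→Port (+1); total 1.
Path Depot→Q→Port (+1); total 2.
Path Depot→R→Port (+1); total 3.
Path Depot→U→Port (+1); total 4.
Path Depot→W→Port (+1); total 5.
No residual Depot→Port path; max flow = 5.
Certifying cut of size 5: {Depot→Port, Depot→Q, Depot→U, R→Port, W→Port}.

5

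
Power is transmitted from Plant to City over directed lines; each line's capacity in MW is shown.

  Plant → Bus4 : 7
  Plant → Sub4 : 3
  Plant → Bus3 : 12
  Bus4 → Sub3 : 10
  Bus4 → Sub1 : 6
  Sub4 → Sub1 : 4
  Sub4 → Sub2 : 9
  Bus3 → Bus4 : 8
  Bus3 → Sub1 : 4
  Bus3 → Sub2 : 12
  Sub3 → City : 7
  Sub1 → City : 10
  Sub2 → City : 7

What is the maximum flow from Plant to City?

Augment Plant→Bus4→Sub3→City: bottleneck 7, flow now 7.
Augment Plant→Sub4→Sub1→City: bottleneck 3, flow now 10.
Augment Plant→Bus3→Sub1→City: bottleneck 4, flow now 14.
Augment Plant→Bus3→Sub2→City: bottleneck 7, flow now 21.
Augment Plant→Bus3→Bus4→Sub1→City: bottleneck 1, flow now 22.
No augmenting path remains; maximum flow = 22.
In the residual graph, reachable from Plant: {Plant}.
Min-cut edges: Plant→Bus4 (7), Plant→Sub4 (3), Plant→Bus3 (12); capacity 7 + 3 + 12 = 22.
This cut is saturated, so no flow can exceed 22.

22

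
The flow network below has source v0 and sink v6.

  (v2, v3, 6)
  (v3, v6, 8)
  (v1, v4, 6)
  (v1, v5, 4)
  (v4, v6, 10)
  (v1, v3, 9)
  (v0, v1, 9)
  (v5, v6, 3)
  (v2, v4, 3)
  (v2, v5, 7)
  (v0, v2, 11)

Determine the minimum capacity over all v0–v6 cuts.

20

Augment v0→v1→v3→v6: bottleneck 8, flow now 8.
Augment v0→v1→v4→v6: bottleneck 1, flow now 9.
Augment v0→v2→v4→v6: bottleneck 3, flow now 12.
Augment v0→v2→v5→v6: bottleneck 3, flow now 15.
Augment v0→v2→v3→v1→v4→v6: bottleneck 5, flow now 20. (uses reverse residual edge)
No augmenting path remains; maximum flow = 20.
By max-flow min-cut, the minimum cut capacity equals the max flow.
In the residual graph, reachable from v0: {v0}.
Min-cut edges: v0→v1 (9), v0→v2 (11); capacity 9 + 11 = 20.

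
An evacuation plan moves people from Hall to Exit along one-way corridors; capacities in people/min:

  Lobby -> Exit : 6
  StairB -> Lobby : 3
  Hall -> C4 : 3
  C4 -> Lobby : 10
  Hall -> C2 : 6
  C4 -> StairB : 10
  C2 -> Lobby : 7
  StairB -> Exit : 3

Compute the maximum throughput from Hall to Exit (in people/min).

9

Augment Hall→C4→Lobby→Exit: bottleneck 3, flow now 3.
Augment Hall→C2→Lobby→Exit: bottleneck 3, flow now 6.
Augment Hall→C2→Lobby→C4→StairB→Exit: bottleneck 3, flow now 9. (uses reverse residual edge)
No augmenting path remains; maximum flow = 9.
In the residual graph, reachable from Hall: {Hall}.
Min-cut edges: Hall→C4 (3), Hall→C2 (6); capacity 3 + 6 = 9.
This cut is saturated, so no flow can exceed 9.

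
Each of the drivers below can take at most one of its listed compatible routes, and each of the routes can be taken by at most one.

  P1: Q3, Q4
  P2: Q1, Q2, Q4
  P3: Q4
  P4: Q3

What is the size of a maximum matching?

Unit-capacity flow: source→left, listed edges, right→sink; max matching = max flow.
Augmenting path P1→Q3 (+1); matched 1.
Augmenting path P2→Q1 (+1); matched 2.
Augmenting path P3→Q4 (+1); matched 3.
No augmenting path remains; maximum matching = 3.
König certificate: {P2, Q3, Q4} is a vertex cover of size 3 (every listed pair touches it), so no matching can be larger.

3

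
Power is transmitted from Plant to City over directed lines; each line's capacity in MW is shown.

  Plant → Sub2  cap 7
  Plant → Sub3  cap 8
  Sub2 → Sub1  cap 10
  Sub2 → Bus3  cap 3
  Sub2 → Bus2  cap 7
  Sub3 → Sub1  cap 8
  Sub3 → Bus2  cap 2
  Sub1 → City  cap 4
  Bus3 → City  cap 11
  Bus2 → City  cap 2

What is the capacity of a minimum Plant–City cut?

Augment Plant→Sub2→Sub1→City: bottleneck 4, flow now 4.
Augment Plant→Sub2→Bus3→City: bottleneck 3, flow now 7.
Augment Plant→Sub3→Bus2→City: bottleneck 2, flow now 9.
No augmenting path remains; maximum flow = 9.
By max-flow min-cut, the minimum cut capacity equals the max flow.
In the residual graph, reachable from Plant: {Plant, Sub2, Sub3, Sub1, Bus2}.
Min-cut edges: Sub2→Bus3 (3), Sub1→City (4), Bus2→City (2); capacity 3 + 4 + 2 = 9.

9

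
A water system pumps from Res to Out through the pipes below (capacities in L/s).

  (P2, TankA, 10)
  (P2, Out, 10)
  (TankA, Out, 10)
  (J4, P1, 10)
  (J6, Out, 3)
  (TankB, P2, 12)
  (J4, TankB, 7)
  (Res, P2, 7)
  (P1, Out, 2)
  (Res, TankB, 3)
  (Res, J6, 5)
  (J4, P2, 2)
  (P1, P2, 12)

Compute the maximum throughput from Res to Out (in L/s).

13

Augment Res→J6→Out: bottleneck 3, flow now 3.
Augment Res→P2→Out: bottleneck 7, flow now 10.
Augment Res→TankB→P2→Out: bottleneck 3, flow now 13.
No augmenting path remains; maximum flow = 13.
In the residual graph, reachable from Res: {Res, J6}.
Min-cut edges: Res→TankB (3), Res→P2 (7), J6→Out (3); capacity 3 + 7 + 3 = 13.
This cut is saturated, so no flow can exceed 13.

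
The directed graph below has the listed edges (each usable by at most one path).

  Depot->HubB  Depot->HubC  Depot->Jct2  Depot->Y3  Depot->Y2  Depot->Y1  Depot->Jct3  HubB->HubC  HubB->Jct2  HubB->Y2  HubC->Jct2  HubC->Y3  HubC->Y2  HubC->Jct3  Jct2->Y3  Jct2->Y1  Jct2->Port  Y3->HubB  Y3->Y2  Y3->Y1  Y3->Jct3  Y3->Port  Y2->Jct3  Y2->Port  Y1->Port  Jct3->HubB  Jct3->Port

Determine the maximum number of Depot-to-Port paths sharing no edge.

Assign every edge capacity 1; by Menger, the answer equals the max flow.
Path Depot→Jct2→Port (+1); total 1.
Path Depot→Y3→Port (+1); total 2.
Path Depot→Y2→Port (+1); total 3.
Path Depot→Y1→Port (+1); total 4.
Path Depot→Jct3→Port (+1); total 5.
No residual Depot→Port path; max flow = 5.
Certifying cut of size 5: {Jct2→Port, Jct3→Port, Y1→Port, Y2→Port, Y3→Port}.

5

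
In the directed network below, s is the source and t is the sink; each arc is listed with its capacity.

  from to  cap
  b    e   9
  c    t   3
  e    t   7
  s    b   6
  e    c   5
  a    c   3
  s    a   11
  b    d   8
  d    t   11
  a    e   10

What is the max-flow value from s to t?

Augment s→a→c→t: bottleneck 3, flow now 3.
Augment s→a→e→t: bottleneck 7, flow now 10.
Augment s→b→d→t: bottleneck 6, flow now 16.
No augmenting path remains; maximum flow = 16.
In the residual graph, reachable from s: {s, a, c, e}.
Min-cut edges: s→b (6), c→t (3), e→t (7); capacity 6 + 3 + 7 = 16.
This cut is saturated, so no flow can exceed 16.

16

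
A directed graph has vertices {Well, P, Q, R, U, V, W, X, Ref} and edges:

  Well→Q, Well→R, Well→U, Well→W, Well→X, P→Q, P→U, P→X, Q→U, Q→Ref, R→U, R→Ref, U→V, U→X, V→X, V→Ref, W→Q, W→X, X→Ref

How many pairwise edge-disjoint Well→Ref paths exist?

4

Assign every edge capacity 1; by Menger, the answer equals the max flow.
Path Well→Q→Ref (+1); total 1.
Path Well→R→Ref (+1); total 2.
Path Well→X→Ref (+1); total 3.
Path Well→U→V→Ref (+1); total 4.
No residual Well→Ref path; max flow = 4.
Certifying cut of size 4: {Q→Ref, U→V, Well→R, X→Ref}.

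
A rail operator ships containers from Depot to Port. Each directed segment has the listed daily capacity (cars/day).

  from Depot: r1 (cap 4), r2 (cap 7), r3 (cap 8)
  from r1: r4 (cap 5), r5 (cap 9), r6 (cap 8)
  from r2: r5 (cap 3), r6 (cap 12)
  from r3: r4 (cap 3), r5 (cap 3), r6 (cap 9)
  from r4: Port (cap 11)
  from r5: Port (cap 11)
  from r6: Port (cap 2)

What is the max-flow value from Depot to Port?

15

Augment Depot→r1→r4→Port: bottleneck 4, flow now 4.
Augment Depot→r2→r5→Port: bottleneck 3, flow now 7.
Augment Depot→r2→r6→Port: bottleneck 2, flow now 9.
Augment Depot→r3→r4→Port: bottleneck 3, flow now 12.
Augment Depot→r3→r5→Port: bottleneck 3, flow now 15.
No augmenting path remains; maximum flow = 15.
In the residual graph, reachable from Depot: {Depot, r2, r3, r6}.
Min-cut edges: Depot→r1 (4), r2→r5 (3), r3→r4 (3), r3→r5 (3), r6→Port (2); capacity 4 + 3 + 3 + 3 + 2 = 15.
This cut is saturated, so no flow can exceed 15.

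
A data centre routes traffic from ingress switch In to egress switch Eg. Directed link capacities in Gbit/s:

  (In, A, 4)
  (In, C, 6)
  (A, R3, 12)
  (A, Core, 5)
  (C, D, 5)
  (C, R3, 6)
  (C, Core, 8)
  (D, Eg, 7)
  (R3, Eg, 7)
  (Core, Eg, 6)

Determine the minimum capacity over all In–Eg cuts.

Augment In→A→R3→Eg: bottleneck 4, flow now 4.
Augment In→C→D→Eg: bottleneck 5, flow now 9.
Augment In→C→R3→Eg: bottleneck 1, flow now 10.
No augmenting path remains; maximum flow = 10.
By max-flow min-cut, the minimum cut capacity equals the max flow.
In the residual graph, reachable from In: {In}.
Min-cut edges: In→A (4), In→C (6); capacity 4 + 6 = 10.

10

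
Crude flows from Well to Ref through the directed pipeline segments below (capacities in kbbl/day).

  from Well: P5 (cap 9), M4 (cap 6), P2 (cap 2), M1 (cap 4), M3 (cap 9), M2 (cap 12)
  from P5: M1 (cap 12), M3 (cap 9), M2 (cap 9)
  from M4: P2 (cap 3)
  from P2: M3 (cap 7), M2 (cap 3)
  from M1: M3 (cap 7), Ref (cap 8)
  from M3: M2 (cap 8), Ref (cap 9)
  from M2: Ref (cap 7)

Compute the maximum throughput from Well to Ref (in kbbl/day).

24

Augment Well→M1→Ref: bottleneck 4, flow now 4.
Augment Well→M3→Ref: bottleneck 9, flow now 13.
Augment Well→M2→Ref: bottleneck 7, flow now 20.
Augment Well→P5→M1→Ref: bottleneck 4, flow now 24.
No augmenting path remains; maximum flow = 24.
In the residual graph, reachable from Well: {Well, P5, M4, P2, M1, M3, M2}.
Min-cut edges: M1→Ref (8), M3→Ref (9), M2→Ref (7); capacity 8 + 9 + 7 = 24.
This cut is saturated, so no flow can exceed 24.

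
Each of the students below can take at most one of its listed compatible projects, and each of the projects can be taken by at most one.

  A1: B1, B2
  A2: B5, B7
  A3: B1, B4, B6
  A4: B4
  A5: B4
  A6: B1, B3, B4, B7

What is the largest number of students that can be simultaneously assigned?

Unit-capacity flow: source→left, listed edges, right→sink; max matching = max flow.
Augmenting path A1→B1 (+1); matched 1.
Augmenting path A2→B5 (+1); matched 2.
Augmenting path A3→B4 (+1); matched 3.
Augmenting path A6→B3 (+1); matched 4.
Augmenting path A4→B4→A3→B6 (+1); matched 5.
No augmenting path remains; maximum matching = 5.
König certificate: {A1, A2, A3, A6, B4} is a vertex cover of size 5 (every listed pair touches it), so no matching can be larger.

5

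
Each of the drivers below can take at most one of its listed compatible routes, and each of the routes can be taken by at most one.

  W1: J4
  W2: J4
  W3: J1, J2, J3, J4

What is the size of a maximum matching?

Unit-capacity flow: source→left, listed edges, right→sink; max matching = max flow.
Augmenting path W1→J4 (+1); matched 1.
Augmenting path W3→J1 (+1); matched 2.
No augmenting path remains; maximum matching = 2.
König certificate: {W3, J4} is a vertex cover of size 2 (every listed pair touches it), so no matching can be larger.

2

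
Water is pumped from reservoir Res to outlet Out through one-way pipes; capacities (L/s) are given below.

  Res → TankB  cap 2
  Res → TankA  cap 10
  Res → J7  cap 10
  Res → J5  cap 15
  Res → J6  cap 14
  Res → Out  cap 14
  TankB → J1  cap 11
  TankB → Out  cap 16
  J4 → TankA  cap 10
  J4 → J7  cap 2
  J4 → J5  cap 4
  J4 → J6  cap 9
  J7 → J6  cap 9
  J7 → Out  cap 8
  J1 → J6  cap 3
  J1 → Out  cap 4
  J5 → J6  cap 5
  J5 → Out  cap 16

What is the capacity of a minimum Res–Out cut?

39

Augment Res→Out: bottleneck 14, flow now 14.
Augment Res→TankB→Out: bottleneck 2, flow now 16.
Augment Res→J7→Out: bottleneck 8, flow now 24.
Augment Res→J5→Out: bottleneck 15, flow now 39.
No augmenting path remains; maximum flow = 39.
By max-flow min-cut, the minimum cut capacity equals the max flow.
In the residual graph, reachable from Res: {Res, TankA, J7, J6}.
Min-cut edges: Res→TankB (2), Res→J5 (15), Res→Out (14), J7→Out (8); capacity 2 + 15 + 14 + 8 = 39.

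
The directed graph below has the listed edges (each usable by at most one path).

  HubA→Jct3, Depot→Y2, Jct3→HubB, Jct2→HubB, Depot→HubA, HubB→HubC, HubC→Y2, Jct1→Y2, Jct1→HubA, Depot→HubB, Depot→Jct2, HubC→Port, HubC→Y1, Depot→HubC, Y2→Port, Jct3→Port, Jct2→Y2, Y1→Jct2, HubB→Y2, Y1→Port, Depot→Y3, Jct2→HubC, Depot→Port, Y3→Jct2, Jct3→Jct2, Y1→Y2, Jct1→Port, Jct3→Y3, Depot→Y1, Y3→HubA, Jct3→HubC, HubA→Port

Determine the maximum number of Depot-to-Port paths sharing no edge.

Assign every edge capacity 1; by Menger, the answer equals the max flow.
Path Depot→Port (+1); total 1.
Path Depot→HubC→Port (+1); total 2.
Path Depot→Y1→Port (+1); total 3.
Path Depot→HubA→Port (+1); total 4.
Path Depot→Y2→Port (+1); total 5.
Path Depot→Y3→HubA→Jct3→Port (+1); total 6.
No residual Depot→Port path; max flow = 6.
Certifying cut of size 6: {Depot→HubA, Depot→Port, Depot→Y3, HubC→Port, Y1→Port, Y2→Port}.

6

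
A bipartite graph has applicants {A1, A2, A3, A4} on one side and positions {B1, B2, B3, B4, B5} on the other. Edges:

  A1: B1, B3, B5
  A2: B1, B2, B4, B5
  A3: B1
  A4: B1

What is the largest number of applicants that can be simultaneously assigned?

3

Unit-capacity flow: source→left, listed edges, right→sink; max matching = max flow.
Augmenting path A1→B1 (+1); matched 1.
Augmenting path A2→B2 (+1); matched 2.
Augmenting path A3→B1→A1→B3 (+1); matched 3.
No augmenting path remains; maximum matching = 3.
König certificate: {A1, A2, B1} is a vertex cover of size 3 (every listed pair touches it), so no matching can be larger.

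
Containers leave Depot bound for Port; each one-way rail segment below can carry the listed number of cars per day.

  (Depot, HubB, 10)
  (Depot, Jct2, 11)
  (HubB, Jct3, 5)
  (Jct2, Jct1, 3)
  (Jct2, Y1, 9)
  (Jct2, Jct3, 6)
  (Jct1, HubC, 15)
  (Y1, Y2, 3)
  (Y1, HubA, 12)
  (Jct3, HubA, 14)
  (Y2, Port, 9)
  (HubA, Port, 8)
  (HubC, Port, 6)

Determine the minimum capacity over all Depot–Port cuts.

Augment Depot→HubB→Jct3→HubA→Port: bottleneck 5, flow now 5.
Augment Depot→Jct2→Jct1→HubC→Port: bottleneck 3, flow now 8.
Augment Depot→Jct2→Y1→Y2→Port: bottleneck 3, flow now 11.
Augment Depot→Jct2→Y1→HubA→Port: bottleneck 3, flow now 14.
No augmenting path remains; maximum flow = 14.
By max-flow min-cut, the minimum cut capacity equals the max flow.
In the residual graph, reachable from Depot: {Depot, HubB, Jct2, Y1, Jct3, HubA}.
Min-cut edges: Jct2→Jct1 (3), Y1→Y2 (3), HubA→Port (8); capacity 3 + 3 + 8 = 14.

14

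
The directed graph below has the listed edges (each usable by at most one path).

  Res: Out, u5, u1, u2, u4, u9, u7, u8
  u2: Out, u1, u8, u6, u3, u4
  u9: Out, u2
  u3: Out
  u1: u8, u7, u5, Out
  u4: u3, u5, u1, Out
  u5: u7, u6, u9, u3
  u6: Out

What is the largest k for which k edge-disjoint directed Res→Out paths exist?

6

Assign every edge capacity 1; by Menger, the answer equals the max flow.
Path Res→Out (+1); total 1.
Path Res→u1→Out (+1); total 2.
Path Res→u2→Out (+1); total 3.
Path Res→u4→Out (+1); total 4.
Path Res→u9→Out (+1); total 5.
Path Res→u5→u3→Out (+1); total 6.
No residual Res→Out path; max flow = 6.
Certifying cut of size 6: {Res→Out, Res→u1, Res→u2, Res→u4, Res→u5, Res→u9}.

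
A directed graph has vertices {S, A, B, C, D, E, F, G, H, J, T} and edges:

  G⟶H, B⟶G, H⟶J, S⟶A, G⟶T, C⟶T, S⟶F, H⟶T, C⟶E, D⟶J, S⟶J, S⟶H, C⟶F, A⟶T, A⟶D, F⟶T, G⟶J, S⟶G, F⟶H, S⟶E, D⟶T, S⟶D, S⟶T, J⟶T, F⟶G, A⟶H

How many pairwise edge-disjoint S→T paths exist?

Assign every edge capacity 1; by Menger, the answer equals the max flow.
Path S→T (+1); total 1.
Path S→A→T (+1); total 2.
Path S→D→T (+1); total 3.
Path S→F→T (+1); total 4.
Path S→G→T (+1); total 5.
Path S→H→T (+1); total 6.
Path S→J→T (+1); total 7.
No residual S→T path; max flow = 7.
Certifying cut of size 7: {S→A, S→D, S→F, S→G, S→H, S→J, S→T}.

7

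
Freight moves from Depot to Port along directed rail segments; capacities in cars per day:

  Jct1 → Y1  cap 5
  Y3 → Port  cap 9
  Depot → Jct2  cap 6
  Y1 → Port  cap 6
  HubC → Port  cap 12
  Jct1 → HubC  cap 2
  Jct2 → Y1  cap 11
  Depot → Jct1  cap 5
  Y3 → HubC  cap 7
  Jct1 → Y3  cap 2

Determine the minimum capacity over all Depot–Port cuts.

10

Augment Depot→Jct1→HubC→Port: bottleneck 2, flow now 2.
Augment Depot→Jct1→Y3→Port: bottleneck 2, flow now 4.
Augment Depot→Jct1→Y1→Port: bottleneck 1, flow now 5.
Augment Depot→Jct2→Y1→Port: bottleneck 5, flow now 10.
No augmenting path remains; maximum flow = 10.
By max-flow min-cut, the minimum cut capacity equals the max flow.
In the residual graph, reachable from Depot: {Depot, Jct1, Jct2, Y1}.
Min-cut edges: Jct1→HubC (2), Jct1→Y3 (2), Y1→Port (6); capacity 2 + 2 + 6 = 10.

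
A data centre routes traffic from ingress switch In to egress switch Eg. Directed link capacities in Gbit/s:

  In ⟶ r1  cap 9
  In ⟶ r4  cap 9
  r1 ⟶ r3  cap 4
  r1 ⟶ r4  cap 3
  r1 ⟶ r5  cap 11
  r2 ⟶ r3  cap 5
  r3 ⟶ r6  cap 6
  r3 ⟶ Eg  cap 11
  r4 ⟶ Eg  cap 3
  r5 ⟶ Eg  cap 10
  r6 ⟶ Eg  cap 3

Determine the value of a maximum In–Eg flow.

12

Augment In→r4→Eg: bottleneck 3, flow now 3.
Augment In→r1→r3→Eg: bottleneck 4, flow now 7.
Augment In→r1→r5→Eg: bottleneck 5, flow now 12.
No augmenting path remains; maximum flow = 12.
In the residual graph, reachable from In: {In, r4}.
Min-cut edges: In→r1 (9), r4→Eg (3); capacity 9 + 3 = 12.
This cut is saturated, so no flow can exceed 12.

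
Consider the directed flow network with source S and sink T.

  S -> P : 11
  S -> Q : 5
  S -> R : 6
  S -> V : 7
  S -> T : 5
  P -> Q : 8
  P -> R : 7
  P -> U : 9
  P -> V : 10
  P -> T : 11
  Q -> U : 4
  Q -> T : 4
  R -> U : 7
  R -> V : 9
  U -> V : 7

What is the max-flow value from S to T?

Augment S→T: bottleneck 5, flow now 5.
Augment S→P→T: bottleneck 11, flow now 16.
Augment S→Q→T: bottleneck 4, flow now 20.
No augmenting path remains; maximum flow = 20.
In the residual graph, reachable from S: {S, Q, R, U, V}.
Min-cut edges: S→P (11), S→T (5), Q→T (4); capacity 11 + 5 + 4 = 20.
This cut is saturated, so no flow can exceed 20.

20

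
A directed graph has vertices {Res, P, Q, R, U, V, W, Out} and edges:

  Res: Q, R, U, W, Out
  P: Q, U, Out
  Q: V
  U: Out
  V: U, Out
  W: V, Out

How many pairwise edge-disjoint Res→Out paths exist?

Assign every edge capacity 1; by Menger, the answer equals the max flow.
Path Res→Out (+1); total 1.
Path Res→U→Out (+1); total 2.
Path Res→W→Out (+1); total 3.
Path Res→Q→V→Out (+1); total 4.
No residual Res→Out path; max flow = 4.
Certifying cut of size 4: {Res→Out, Res→Q, Res→U, Res→W}.

4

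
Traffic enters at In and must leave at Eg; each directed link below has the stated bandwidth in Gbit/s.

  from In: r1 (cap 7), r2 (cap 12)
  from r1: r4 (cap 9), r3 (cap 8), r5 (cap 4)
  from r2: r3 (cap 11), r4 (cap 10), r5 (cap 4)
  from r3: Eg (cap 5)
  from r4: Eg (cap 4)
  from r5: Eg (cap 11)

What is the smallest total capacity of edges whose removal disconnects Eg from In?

17

Augment In→r1→r3→Eg: bottleneck 5, flow now 5.
Augment In→r1→r4→Eg: bottleneck 2, flow now 7.
Augment In→r2→r4→Eg: bottleneck 2, flow now 9.
Augment In→r2→r5→Eg: bottleneck 4, flow now 13.
Augment In→r2→r3→r1→r5→Eg: bottleneck 4, flow now 17. (uses reverse residual edge)
No augmenting path remains; maximum flow = 17.
By max-flow min-cut, the minimum cut capacity equals the max flow.
In the residual graph, reachable from In: {In, r1, r2, r3, r4}.
Min-cut edges: r1→r5 (4), r2→r5 (4), r3→Eg (5), r4→Eg (4); capacity 4 + 4 + 5 + 4 = 17.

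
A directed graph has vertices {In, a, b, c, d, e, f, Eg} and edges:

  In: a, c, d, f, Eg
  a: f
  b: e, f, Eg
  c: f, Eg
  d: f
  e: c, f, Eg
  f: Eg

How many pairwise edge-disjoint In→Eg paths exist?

3

Assign every edge capacity 1; by Menger, the answer equals the max flow.
Path In→Eg (+1); total 1.
Path In→c→Eg (+1); total 2.
Path In→f→Eg (+1); total 3.
No residual In→Eg path; max flow = 3.
Certifying cut of size 3: {In→Eg, In→c, f→Eg}.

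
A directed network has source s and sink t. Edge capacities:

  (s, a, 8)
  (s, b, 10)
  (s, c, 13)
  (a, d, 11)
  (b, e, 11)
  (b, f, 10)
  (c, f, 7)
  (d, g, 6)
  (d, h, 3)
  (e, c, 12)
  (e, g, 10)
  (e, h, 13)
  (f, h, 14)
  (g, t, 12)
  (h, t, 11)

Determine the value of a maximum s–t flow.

Augment s→a→d→g→t: bottleneck 6, flow now 6.
Augment s→a→d→h→t: bottleneck 2, flow now 8.
Augment s→b→e→g→t: bottleneck 6, flow now 14.
Augment s→b→e→h→t: bottleneck 4, flow now 18.
Augment s→c→f→h→t: bottleneck 5, flow now 23.
No augmenting path remains; maximum flow = 23.
In the residual graph, reachable from s: {s, a, b, c, d, e, f, g, h}.
Min-cut edges: g→t (12), h→t (11); capacity 12 + 11 = 23.
This cut is saturated, so no flow can exceed 23.

23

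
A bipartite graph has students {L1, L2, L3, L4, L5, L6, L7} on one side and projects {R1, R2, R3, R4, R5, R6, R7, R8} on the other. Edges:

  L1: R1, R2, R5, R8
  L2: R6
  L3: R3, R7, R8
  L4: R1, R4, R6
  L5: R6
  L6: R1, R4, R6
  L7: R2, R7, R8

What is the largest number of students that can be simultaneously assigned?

6

Unit-capacity flow: source→left, listed edges, right→sink; max matching = max flow.
Augmenting path L1→R1 (+1); matched 1.
Augmenting path L2→R6 (+1); matched 2.
Augmenting path L3→R3 (+1); matched 3.
Augmenting path L4→R4 (+1); matched 4.
Augmenting path L7→R2 (+1); matched 5.
Augmenting path L6→R1→L1→R5 (+1); matched 6.
No augmenting path remains; maximum matching = 6.
König certificate: {L1, L3, L4, L6, L7, R6} is a vertex cover of size 6 (every listed pair touches it), so no matching can be larger.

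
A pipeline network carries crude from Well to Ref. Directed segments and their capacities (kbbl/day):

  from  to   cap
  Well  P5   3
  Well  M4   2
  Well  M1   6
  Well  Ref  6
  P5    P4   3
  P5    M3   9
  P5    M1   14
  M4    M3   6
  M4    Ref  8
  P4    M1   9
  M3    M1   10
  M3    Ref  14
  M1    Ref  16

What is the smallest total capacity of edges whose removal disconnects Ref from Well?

Augment Well→Ref: bottleneck 6, flow now 6.
Augment Well→M4→Ref: bottleneck 2, flow now 8.
Augment Well→M1→Ref: bottleneck 6, flow now 14.
Augment Well→P5→M3→Ref: bottleneck 3, flow now 17.
No augmenting path remains; maximum flow = 17.
By max-flow min-cut, the minimum cut capacity equals the max flow.
In the residual graph, reachable from Well: {Well}.
Min-cut edges: Well→P5 (3), Well→M4 (2), Well→M1 (6), Well→Ref (6); capacity 3 + 2 + 6 + 6 = 17.

17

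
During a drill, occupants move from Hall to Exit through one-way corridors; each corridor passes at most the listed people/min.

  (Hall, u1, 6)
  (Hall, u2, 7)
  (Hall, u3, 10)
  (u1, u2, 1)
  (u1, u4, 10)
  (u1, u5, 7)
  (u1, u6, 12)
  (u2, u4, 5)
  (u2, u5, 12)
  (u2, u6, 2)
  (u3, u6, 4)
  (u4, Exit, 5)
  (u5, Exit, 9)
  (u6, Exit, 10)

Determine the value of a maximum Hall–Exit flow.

17

Augment Hall→u1→u4→Exit: bottleneck 5, flow now 5.
Augment Hall→u1→u5→Exit: bottleneck 1, flow now 6.
Augment Hall→u2→u5→Exit: bottleneck 7, flow now 13.
Augment Hall→u3→u6→Exit: bottleneck 4, flow now 17.
No augmenting path remains; maximum flow = 17.
In the residual graph, reachable from Hall: {Hall, u3}.
Min-cut edges: Hall→u1 (6), Hall→u2 (7), u3→u6 (4); capacity 6 + 7 + 4 = 17.
This cut is saturated, so no flow can exceed 17.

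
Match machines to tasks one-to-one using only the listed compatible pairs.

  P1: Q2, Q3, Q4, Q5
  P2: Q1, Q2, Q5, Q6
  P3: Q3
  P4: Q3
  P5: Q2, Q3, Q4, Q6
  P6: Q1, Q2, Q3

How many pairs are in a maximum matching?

Unit-capacity flow: source→left, listed edges, right→sink; max matching = max flow.
Augmenting path P1→Q2 (+1); matched 1.
Augmenting path P2→Q1 (+1); matched 2.
Augmenting path P3→Q3 (+1); matched 3.
Augmenting path P5→Q4 (+1); matched 4.
Augmenting path P6→Q1→P2→Q5 (+1); matched 5.
No augmenting path remains; maximum matching = 5.
König certificate: {P1, P2, P5, P6, Q3} is a vertex cover of size 5 (every listed pair touches it), so no matching can be larger.

5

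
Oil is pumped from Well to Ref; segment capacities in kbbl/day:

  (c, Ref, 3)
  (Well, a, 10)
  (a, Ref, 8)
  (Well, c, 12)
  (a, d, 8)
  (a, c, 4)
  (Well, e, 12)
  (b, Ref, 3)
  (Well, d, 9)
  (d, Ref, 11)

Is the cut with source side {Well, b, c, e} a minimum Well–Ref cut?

Given cut capacity: 10 + 9 + 3 + 3 = 25.
Augment Well→a→Ref: bottleneck 8, flow now 8.
Augment Well→c→Ref: bottleneck 3, flow now 11.
Augment Well→d→Ref: bottleneck 9, flow now 20.
Augment Well→a→d→Ref: bottleneck 2, flow now 22.
No augmenting path remains; maximum flow = 22.
In the residual graph, reachable from Well: {Well, c, e}.
Min-cut edges: Well→a (10), Well→d (9), c→Ref (3); capacity 10 + 9 + 3 = 22.
Cut capacity 25 exceeds the max flow 22, so it is not minimum.

No — its capacity is 25, but the minimum cut has capacity 22.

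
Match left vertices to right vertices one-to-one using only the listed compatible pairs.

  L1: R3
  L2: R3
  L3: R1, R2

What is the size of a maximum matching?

2

Unit-capacity flow: source→left, listed edges, right→sink; max matching = max flow.
Augmenting path L1→R3 (+1); matched 1.
Augmenting path L3→R1 (+1); matched 2.
No augmenting path remains; maximum matching = 2.
König certificate: {L3, R3} is a vertex cover of size 2 (every listed pair touches it), so no matching can be larger.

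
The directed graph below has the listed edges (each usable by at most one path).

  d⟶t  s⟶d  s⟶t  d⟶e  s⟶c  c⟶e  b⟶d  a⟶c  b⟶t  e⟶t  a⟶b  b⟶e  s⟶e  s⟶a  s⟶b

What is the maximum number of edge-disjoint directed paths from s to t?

4

Assign every edge capacity 1; by Menger, the answer equals the max flow.
Path s→t (+1); total 1.
Path s→b→t (+1); total 2.
Path s→d→t (+1); total 3.
Path s→e→t (+1); total 4.
No residual s→t path; max flow = 4.
Certifying cut of size 4: {b→t, d→t, e→t, s→t}.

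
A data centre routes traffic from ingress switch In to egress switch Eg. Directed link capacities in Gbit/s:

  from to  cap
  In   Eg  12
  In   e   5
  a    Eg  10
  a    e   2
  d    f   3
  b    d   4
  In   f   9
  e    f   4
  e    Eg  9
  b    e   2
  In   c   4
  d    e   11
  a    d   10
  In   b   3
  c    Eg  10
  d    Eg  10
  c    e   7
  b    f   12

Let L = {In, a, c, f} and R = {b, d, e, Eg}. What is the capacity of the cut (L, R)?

59

Edges leaving {In, a, c, f}: In→b (3), In→e (5), In→Eg (12), a→d (10), a→e (2), a→Eg (10), c→e (7), c→Eg (10).
Cut capacity = 3 + 5 + 12 + 10 + 2 + 10 + 7 + 10 = 59.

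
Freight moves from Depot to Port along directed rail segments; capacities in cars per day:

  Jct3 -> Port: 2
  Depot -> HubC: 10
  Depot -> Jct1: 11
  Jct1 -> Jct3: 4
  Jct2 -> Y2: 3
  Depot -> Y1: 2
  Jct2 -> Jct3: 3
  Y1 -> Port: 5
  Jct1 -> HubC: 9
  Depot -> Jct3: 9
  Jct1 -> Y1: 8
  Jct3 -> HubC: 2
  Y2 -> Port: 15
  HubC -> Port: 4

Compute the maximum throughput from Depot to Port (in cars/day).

Augment Depot→Jct3→Port: bottleneck 2, flow now 2.
Augment Depot→Y1→Port: bottleneck 2, flow now 4.
Augment Depot→HubC→Port: bottleneck 4, flow now 8.
Augment Depot→Jct1→Y1→Port: bottleneck 3, flow now 11.
No augmenting path remains; maximum flow = 11.
In the residual graph, reachable from Depot: {Depot, Jct1, Jct3, Y1, HubC}.
Min-cut edges: Jct3→Port (2), Y1→Port (5), HubC→Port (4); capacity 2 + 5 + 4 = 11.
This cut is saturated, so no flow can exceed 11.

11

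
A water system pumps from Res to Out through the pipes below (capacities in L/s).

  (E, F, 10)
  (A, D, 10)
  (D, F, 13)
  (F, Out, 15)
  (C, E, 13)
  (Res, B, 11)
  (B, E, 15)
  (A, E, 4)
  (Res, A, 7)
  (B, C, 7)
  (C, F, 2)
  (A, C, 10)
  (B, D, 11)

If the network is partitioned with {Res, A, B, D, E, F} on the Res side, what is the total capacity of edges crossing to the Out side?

Edges leaving {Res, A, B, D, E, F}: A→C (10), B→C (7), F→Out (15).
Cut capacity = 10 + 7 + 15 = 32.

32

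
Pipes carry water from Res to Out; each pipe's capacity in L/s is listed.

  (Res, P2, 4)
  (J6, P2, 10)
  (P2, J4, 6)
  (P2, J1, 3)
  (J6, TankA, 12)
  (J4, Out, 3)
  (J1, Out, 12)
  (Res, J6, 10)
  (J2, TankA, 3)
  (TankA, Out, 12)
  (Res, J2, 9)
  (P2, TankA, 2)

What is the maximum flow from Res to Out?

Augment Res→J6→TankA→Out: bottleneck 10, flow now 10.
Augment Res→P2→TankA→Out: bottleneck 2, flow now 12.
Augment Res→P2→J4→Out: bottleneck 2, flow now 14.
Augment Res→J2→TankA→P2→J4→Out: bottleneck 1, flow now 15. (uses reverse residual edge)
Augment Res→J2→TankA→P2→J1→Out: bottleneck 1, flow now 16. (uses reverse residual edge)
Augment Res→J2→TankA→J6→P2→J1→Out: bottleneck 1, flow now 17. (uses reverse residual edge)
No augmenting path remains; maximum flow = 17.
In the residual graph, reachable from Res: {Res, J2}.
Min-cut edges: Res→J6 (10), Res→P2 (4), J2→TankA (3); capacity 10 + 4 + 3 = 17.
This cut is saturated, so no flow can exceed 17.

17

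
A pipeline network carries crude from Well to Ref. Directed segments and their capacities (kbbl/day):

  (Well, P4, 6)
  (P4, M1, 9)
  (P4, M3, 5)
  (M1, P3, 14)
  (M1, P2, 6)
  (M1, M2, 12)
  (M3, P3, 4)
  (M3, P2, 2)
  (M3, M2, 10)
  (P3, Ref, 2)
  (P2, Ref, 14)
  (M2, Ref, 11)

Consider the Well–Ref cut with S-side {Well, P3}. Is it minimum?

No — its capacity is 8, but the minimum cut has capacity 6.

Given cut capacity: 6 + 2 = 8.
Augment Well→P4→M1→P3→Ref: bottleneck 2, flow now 2.
Augment Well→P4→M1→P2→Ref: bottleneck 4, flow now 6.
No augmenting path remains; maximum flow = 6.
In the residual graph, reachable from Well: {Well}.
Min-cut edges: Well→P4 (6); capacity 6 = 6.
Cut capacity 8 exceeds the max flow 6, so it is not minimum.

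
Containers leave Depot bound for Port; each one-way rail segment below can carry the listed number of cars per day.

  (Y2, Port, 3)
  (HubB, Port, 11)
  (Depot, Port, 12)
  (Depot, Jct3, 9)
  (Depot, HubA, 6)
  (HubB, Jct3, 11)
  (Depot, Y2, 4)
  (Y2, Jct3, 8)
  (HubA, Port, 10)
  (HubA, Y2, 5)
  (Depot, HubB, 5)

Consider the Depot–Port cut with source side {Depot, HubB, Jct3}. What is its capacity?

Edges leaving {Depot, HubB, Jct3}: Depot→Y2 (4), Depot→HubA (6), Depot→Port (12), HubB→Port (11).
Cut capacity = 4 + 6 + 12 + 11 = 33.

33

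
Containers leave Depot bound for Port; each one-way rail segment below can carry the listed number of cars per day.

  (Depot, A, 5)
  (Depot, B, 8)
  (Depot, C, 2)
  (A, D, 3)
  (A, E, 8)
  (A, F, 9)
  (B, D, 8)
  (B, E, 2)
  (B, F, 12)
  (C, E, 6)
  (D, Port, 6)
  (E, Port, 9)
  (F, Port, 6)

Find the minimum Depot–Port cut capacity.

15

Augment Depot→A→D→Port: bottleneck 3, flow now 3.
Augment Depot→A→E→Port: bottleneck 2, flow now 5.
Augment Depot→B→D→Port: bottleneck 3, flow now 8.
Augment Depot→B→E→Port: bottleneck 2, flow now 10.
Augment Depot→B→F→Port: bottleneck 3, flow now 13.
Augment Depot→C→E→Port: bottleneck 2, flow now 15.
No augmenting path remains; maximum flow = 15.
By max-flow min-cut, the minimum cut capacity equals the max flow.
In the residual graph, reachable from Depot: {Depot}.
Min-cut edges: Depot→A (5), Depot→B (8), Depot→C (2); capacity 5 + 8 + 2 = 15.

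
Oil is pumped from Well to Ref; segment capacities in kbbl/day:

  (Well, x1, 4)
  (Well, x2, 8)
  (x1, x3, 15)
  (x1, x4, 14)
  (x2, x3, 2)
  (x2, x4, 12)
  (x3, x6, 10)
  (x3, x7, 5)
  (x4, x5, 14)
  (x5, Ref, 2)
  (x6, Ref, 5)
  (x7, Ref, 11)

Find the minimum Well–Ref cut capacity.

Augment Well→x1→x3→x6→Ref: bottleneck 4, flow now 4.
Augment Well→x2→x3→x6→Ref: bottleneck 1, flow now 5.
Augment Well→x2→x3→x7→Ref: bottleneck 1, flow now 6.
Augment Well→x2→x4→x5→Ref: bottleneck 2, flow now 8.
No augmenting path remains; maximum flow = 8.
By max-flow min-cut, the minimum cut capacity equals the max flow.
In the residual graph, reachable from Well: {Well, x2, x4, x5}.
Min-cut edges: Well→x1 (4), x2→x3 (2), x5→Ref (2); capacity 4 + 2 + 2 = 8.

8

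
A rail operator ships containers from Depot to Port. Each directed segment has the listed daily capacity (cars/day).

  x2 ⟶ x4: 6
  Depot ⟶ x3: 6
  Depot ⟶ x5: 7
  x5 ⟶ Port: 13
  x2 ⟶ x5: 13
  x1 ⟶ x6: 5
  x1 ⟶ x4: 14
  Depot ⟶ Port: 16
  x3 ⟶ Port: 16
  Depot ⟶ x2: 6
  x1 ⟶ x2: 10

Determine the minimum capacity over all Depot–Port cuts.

35

Augment Depot→Port: bottleneck 16, flow now 16.
Augment Depot→x3→Port: bottleneck 6, flow now 22.
Augment Depot→x5→Port: bottleneck 7, flow now 29.
Augment Depot→x2→x5→Port: bottleneck 6, flow now 35.
No augmenting path remains; maximum flow = 35.
By max-flow min-cut, the minimum cut capacity equals the max flow.
In the residual graph, reachable from Depot: {Depot}.
Min-cut edges: Depot→x2 (6), Depot→x3 (6), Depot→x5 (7), Depot→Port (16); capacity 6 + 6 + 7 + 16 = 35.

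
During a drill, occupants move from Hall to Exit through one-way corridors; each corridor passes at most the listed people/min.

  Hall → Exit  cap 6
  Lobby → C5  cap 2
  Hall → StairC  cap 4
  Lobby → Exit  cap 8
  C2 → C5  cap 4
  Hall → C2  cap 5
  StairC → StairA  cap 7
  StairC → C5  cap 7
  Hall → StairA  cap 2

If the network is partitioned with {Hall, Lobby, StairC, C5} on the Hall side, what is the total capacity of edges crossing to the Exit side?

Edges leaving {Hall, Lobby, StairC, C5}: Hall→C2 (5), Hall→StairA (2), Hall→Exit (6), Lobby→Exit (8), StairC→StairA (7).
Cut capacity = 5 + 2 + 6 + 8 + 7 = 28.

28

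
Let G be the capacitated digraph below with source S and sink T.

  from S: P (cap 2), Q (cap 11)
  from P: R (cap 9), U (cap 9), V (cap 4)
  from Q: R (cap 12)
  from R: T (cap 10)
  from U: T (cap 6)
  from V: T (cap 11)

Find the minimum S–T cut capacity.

Augment S→P→R→T: bottleneck 2, flow now 2.
Augment S→Q→R→T: bottleneck 8, flow now 10.
Augment S→Q→R→P→U→T: bottleneck 2, flow now 12. (uses reverse residual edge)
No augmenting path remains; maximum flow = 12.
By max-flow min-cut, the minimum cut capacity equals the max flow.
In the residual graph, reachable from S: {S, Q, R}.
Min-cut edges: S→P (2), R→T (10); capacity 2 + 10 = 12.

12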